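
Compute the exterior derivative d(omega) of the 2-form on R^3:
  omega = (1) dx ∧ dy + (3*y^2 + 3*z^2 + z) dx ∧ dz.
d(omega) = (-6*y) dx ∧ dy ∧ dz

For a 2-form omega = sum_{i<j} g_{ij} dx_i ∧ dx_j, the exterior derivative is
  d(omega) = sum_{i<j} d(g_{ij}) ∧ dx_i ∧ dx_j = sum_{i<j, k} (∂g_{ij}/∂x_k) dx_k ∧ dx_i ∧ dx_j.
Expand each term, using dx_k ∧ dx_i ∧ dx_j = sgn(permutation) dx_{(a)} ∧ dx_{(b)} ∧ dx_{(c)} with (a < b < c) sorted:
  d(3*y^2 + 3*z^2 + z) includes (∂/∂y)(3*y^2 + 3*z^2 + z) dy = (6*y) dy, which multiplied by dx ∧ dz gives (-6*y) dx ∧ dy ∧ dz
Collecting like 3-forms: d(omega) = (-6*y) dx ∧ dy ∧ dz.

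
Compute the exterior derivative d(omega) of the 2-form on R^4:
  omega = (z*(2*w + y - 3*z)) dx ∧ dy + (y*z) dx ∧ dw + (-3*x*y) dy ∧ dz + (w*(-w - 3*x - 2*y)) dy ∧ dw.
d(omega) = (2*w - 2*y - 6*z) dx ∧ dy ∧ dz + (-3*w + z) dx ∧ dy ∧ dw + (-y) dx ∧ dz ∧ dw

For a 2-form omega = sum_{i<j} g_{ij} dx_i ∧ dx_j, the exterior derivative is
  d(omega) = sum_{i<j} d(g_{ij}) ∧ dx_i ∧ dx_j = sum_{i<j, k} (∂g_{ij}/∂x_k) dx_k ∧ dx_i ∧ dx_j.
Expand each term, using dx_k ∧ dx_i ∧ dx_j = sgn(permutation) dx_{(a)} ∧ dx_{(b)} ∧ dx_{(c)} with (a < b < c) sorted:
  d(z*(2*w + y - 3*z)) includes (∂/∂z)(z*(2*w + y - 3*z)) dz = (2*w + y - 6*z) dz, which multiplied by dx ∧ dy gives (2*w + y - 6*z) dx ∧ dy ∧ dz
  d(z*(2*w + y - 3*z)) includes (∂/∂w)(z*(2*w + y - 3*z)) dw = (2*z) dw, which multiplied by dx ∧ dy gives (2*z) dx ∧ dy ∧ dw
  d(y*z) includes (∂/∂y)(y*z) dy = (z) dy, which multiplied by dx ∧ dw gives (-z) dx ∧ dy ∧ dw
  d(y*z) includes (∂/∂z)(y*z) dz = (y) dz, which multiplied by dx ∧ dw gives (-y) dx ∧ dz ∧ dw
  d(-3*x*y) includes (∂/∂x)(-3*x*y) dx = (-3*y) dx, which multiplied by dy ∧ dz gives (-3*y) dx ∧ dy ∧ dz
  d(w*(-w - 3*x - 2*y)) includes (∂/∂x)(w*(-w - 3*x - 2*y)) dx = (-3*w) dx, which multiplied by dy ∧ dw gives (-3*w) dx ∧ dy ∧ dw
Collecting like 3-forms: d(omega) = (2*w - 2*y - 6*z) dx ∧ dy ∧ dz + (-3*w + z) dx ∧ dy ∧ dw + (-y) dx ∧ dz ∧ dw.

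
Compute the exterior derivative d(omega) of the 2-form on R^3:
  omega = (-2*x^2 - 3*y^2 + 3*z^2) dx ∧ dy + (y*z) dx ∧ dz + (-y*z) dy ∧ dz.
d(omega) = (5*z) dx ∧ dy ∧ dz

For a 2-form omega = sum_{i<j} g_{ij} dx_i ∧ dx_j, the exterior derivative is
  d(omega) = sum_{i<j} d(g_{ij}) ∧ dx_i ∧ dx_j = sum_{i<j, k} (∂g_{ij}/∂x_k) dx_k ∧ dx_i ∧ dx_j.
Expand each term, using dx_k ∧ dx_i ∧ dx_j = sgn(permutation) dx_{(a)} ∧ dx_{(b)} ∧ dx_{(c)} with (a < b < c) sorted:
  d(-2*x^2 - 3*y^2 + 3*z^2) includes (∂/∂z)(-2*x^2 - 3*y^2 + 3*z^2) dz = (6*z) dz, which multiplied by dx ∧ dy gives (6*z) dx ∧ dy ∧ dz
  d(y*z) includes (∂/∂y)(y*z) dy = (z) dy, which multiplied by dx ∧ dz gives (-z) dx ∧ dy ∧ dz
Collecting like 3-forms: d(omega) = (5*z) dx ∧ dy ∧ dz.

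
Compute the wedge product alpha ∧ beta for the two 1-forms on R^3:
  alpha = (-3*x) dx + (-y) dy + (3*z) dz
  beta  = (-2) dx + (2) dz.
alpha ∧ beta = (-6*x + 6*z) dx ∧ dz + (-2*y) dx ∧ dy + (-2*y) dy ∧ dz

Distribute the wedge, using dx_i ∧ dx_j = -dx_j ∧ dx_i and dx_i ∧ dx_i = 0. For each pair (i, j) with i < j, the coefficient of dx_i ∧ dx_j in alpha ∧ beta is (alpha_i * beta_j - alpha_j * beta_i). Collecting: alpha ∧ beta = (-6*x + 6*z) dx ∧ dz + (-2*y) dx ∧ dy + (-2*y) dy ∧ dz.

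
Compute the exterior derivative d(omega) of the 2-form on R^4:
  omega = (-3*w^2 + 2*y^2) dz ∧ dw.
d(omega) = (4*y) dy ∧ dz ∧ dw

For a 2-form omega = sum_{i<j} g_{ij} dx_i ∧ dx_j, the exterior derivative is
  d(omega) = sum_{i<j} d(g_{ij}) ∧ dx_i ∧ dx_j = sum_{i<j, k} (∂g_{ij}/∂x_k) dx_k ∧ dx_i ∧ dx_j.
Expand each term, using dx_k ∧ dx_i ∧ dx_j = sgn(permutation) dx_{(a)} ∧ dx_{(b)} ∧ dx_{(c)} with (a < b < c) sorted:
  d(-3*w^2 + 2*y^2) includes (∂/∂y)(-3*w^2 + 2*y^2) dy = (4*y) dy, which multiplied by dz ∧ dw gives (4*y) dy ∧ dz ∧ dw
Collecting like 3-forms: d(omega) = (4*y) dy ∧ dz ∧ dw.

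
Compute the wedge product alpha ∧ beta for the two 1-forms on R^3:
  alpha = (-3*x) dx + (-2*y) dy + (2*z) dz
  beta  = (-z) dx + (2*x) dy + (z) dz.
alpha ∧ beta = (-6*x^2 - 2*y*z) dx ∧ dy + (z*(-3*x + 2*z)) dx ∧ dz + (-2*z*(2*x + y)) dy ∧ dz

Distribute the wedge, using dx_i ∧ dx_j = -dx_j ∧ dx_i and dx_i ∧ dx_i = 0. For each pair (i, j) with i < j, the coefficient of dx_i ∧ dx_j in alpha ∧ beta is (alpha_i * beta_j - alpha_j * beta_i). Collecting: alpha ∧ beta = (-6*x^2 - 2*y*z) dx ∧ dy + (z*(-3*x + 2*z)) dx ∧ dz + (-2*z*(2*x + y)) dy ∧ dz.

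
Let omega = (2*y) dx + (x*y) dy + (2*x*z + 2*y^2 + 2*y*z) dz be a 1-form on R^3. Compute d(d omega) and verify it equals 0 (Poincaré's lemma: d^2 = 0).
d(d omega) = 0

Step 1: d omega = sum_{i<j} (∂f_j/∂x_i - ∂f_i/∂x_j) dx_i ∧ dx_j:
  coeff of dx ∧ dy: y - 2
  coeff of dx ∧ dz: 2*z
  coeff of dy ∧ dz: 4*y + 2*z
Step 2: Apply d again to each 2-form coefficient. The only possible 3-form in R^3 is dx ∧ dy ∧ dz, with coefficient
  ∂(coeff of dy∧dz)/∂x - ∂(coeff of dx∧dz)/∂y + ∂(coeff of dx∧dy)/∂z
  = ∂/∂x (4*y + 2*z) - ∂/∂y (2*z) + ∂/∂z (y - 2).
Each of these terms simplifies to sums of mixed partials that cancel in pairs. The result is 0 (by equality of mixed partials for smooth functions — Schwarz / Clairaut).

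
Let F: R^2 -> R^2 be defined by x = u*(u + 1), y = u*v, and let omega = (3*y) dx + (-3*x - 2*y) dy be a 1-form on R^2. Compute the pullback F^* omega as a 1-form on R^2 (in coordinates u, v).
F^* omega = (u*v*(3*u - 2*v)) du + (u^2*(-3*u - 2*v - 3)) dv

Using F^*(f dg) = (f ∘ F) d(g ∘ F), substitute each coordinate x_i by F_i(u, v) in f_i, and replace dx_i by d F_i = (∂F_i/∂u) du + (∂F_i/∂v) dv.
  For the x component: f_1(F) = 3*u*v; d F_1 = (2*u + 1) du + (0) dv
  For the y component: f_2(F) = u*(-3*u - 2*v - 3); d F_2 = (v) du + (u) dv
Combining and collecting du, dv coefficients:
  coeff of du: u*v*(3*u - 2*v)
  coeff of dv: u^2*(-3*u - 2*v - 3)
F^* omega = (u*v*(3*u - 2*v)) du + (u^2*(-3*u - 2*v - 3)) dv.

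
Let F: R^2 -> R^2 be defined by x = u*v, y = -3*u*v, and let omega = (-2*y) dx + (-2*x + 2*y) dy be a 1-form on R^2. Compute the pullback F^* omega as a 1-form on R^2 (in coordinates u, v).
F^* omega = (30*u*v^2) du + (30*u^2*v) dv

Using F^*(f dg) = (f ∘ F) d(g ∘ F), substitute each coordinate x_i by F_i(u, v) in f_i, and replace dx_i by d F_i = (∂F_i/∂u) du + (∂F_i/∂v) dv.
  For the x component: f_1(F) = 6*u*v; d F_1 = (v) du + (u) dv
  For the y component: f_2(F) = -8*u*v; d F_2 = (-3*v) du + (-3*u) dv
Combining and collecting du, dv coefficients:
  coeff of du: 30*u*v^2
  coeff of dv: 30*u^2*v
F^* omega = (30*u*v^2) du + (30*u^2*v) dv.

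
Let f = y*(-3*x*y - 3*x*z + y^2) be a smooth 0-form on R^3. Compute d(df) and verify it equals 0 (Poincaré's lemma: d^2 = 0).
d(df) = 0

Step 1: df = sum_i (∂f/∂x_i) dx_i = (3*y*(-y - z)) dx + (-6*x*y - 3*x*z + 3*y^2) dy + (-3*x*y) dz.
Step 2: Apply d again. Using the 1-form formula, the coefficient of dx ∧ dy in d(df) is ∂^2 f/∂x ∂y - ∂^2 f/∂y ∂x = (-6*y - 3*z) - (-6*y - 3*z) = 0 (equality of mixed partials for smooth f).
Similarly for dx ∧ dz and dy ∧ dz — all coefficients vanish. So d(df) = 0.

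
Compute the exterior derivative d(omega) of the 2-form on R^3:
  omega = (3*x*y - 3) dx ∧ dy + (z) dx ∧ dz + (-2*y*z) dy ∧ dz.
d(omega) = 0

For a 2-form omega = sum_{i<j} g_{ij} dx_i ∧ dx_j, the exterior derivative is
  d(omega) = sum_{i<j} d(g_{ij}) ∧ dx_i ∧ dx_j = sum_{i<j, k} (∂g_{ij}/∂x_k) dx_k ∧ dx_i ∧ dx_j.
Expand each term, using dx_k ∧ dx_i ∧ dx_j = sgn(permutation) dx_{(a)} ∧ dx_{(b)} ∧ dx_{(c)} with (a < b < c) sorted:

Collecting like 3-forms: d(omega) = 0.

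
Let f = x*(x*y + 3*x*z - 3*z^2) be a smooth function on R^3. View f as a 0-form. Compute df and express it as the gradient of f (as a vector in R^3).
df = (2*x*y + 6*x*z - 3*z^2) dx + (x^2) dy + (3*x*(x - 2*z)) dz; grad f = (2*x*y + 6*x*z - 3*z^2, x^2, 3*x*(x - 2*z))

For a 0-form f, d f = (∂f/∂x) dx + (∂f/∂y) dy + (∂f/∂z) dz. The components of the vector representation are exactly the entries of grad f in Cartesian coordinates:
  ∂f/∂x = 2*x*y + 6*x*z - 3*z^2
  ∂f/∂y = x^2
  ∂f/∂z = 3*x*(x - 2*z).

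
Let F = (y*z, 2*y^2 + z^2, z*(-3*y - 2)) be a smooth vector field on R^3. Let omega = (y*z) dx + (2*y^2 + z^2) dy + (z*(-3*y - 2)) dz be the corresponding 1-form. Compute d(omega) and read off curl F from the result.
d(omega) = (-5*z) dy ∧ dz + (y) dz ∧ dx + (-z) dx ∧ dy; curl F = (-5*z, y, -z)

d omega = sum_{i<j} (∂f_j/∂x_i - ∂f_i/∂x_j) dx_i ∧ dx_j. Under the identification (dy ∧ dz, dz ∧ dx, dx ∧ dy) ↔ (e_x, e_y, e_z), the coefficients are exactly the components of curl F. Compute:
  ∂R/∂y - ∂Q/∂z = (-3*z) - (2*z) = -5*z
  ∂P/∂z - ∂R/∂x = (y) - (0) = y
  ∂Q/∂x - ∂P/∂y = (0) - (z) = -z.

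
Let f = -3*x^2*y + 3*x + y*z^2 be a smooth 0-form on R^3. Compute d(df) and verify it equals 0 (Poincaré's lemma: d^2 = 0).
d(df) = 0

Step 1: df = sum_i (∂f/∂x_i) dx_i = (-6*x*y + 3) dx + (-3*x^2 + z^2) dy + (2*y*z) dz.
Step 2: Apply d again. Using the 1-form formula, the coefficient of dx ∧ dy in d(df) is ∂^2 f/∂x ∂y - ∂^2 f/∂y ∂x = (-6*x) - (-6*x) = 0 (equality of mixed partials for smooth f).
Similarly for dx ∧ dz and dy ∧ dz — all coefficients vanish. So d(df) = 0.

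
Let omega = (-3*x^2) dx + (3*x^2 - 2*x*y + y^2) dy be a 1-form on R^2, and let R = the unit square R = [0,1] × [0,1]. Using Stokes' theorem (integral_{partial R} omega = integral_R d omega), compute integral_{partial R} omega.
integral_(partial R) omega = 2

Stokes: integral_partial_R omega = integral_R d omega with d omega = (∂Q/∂x - ∂P/∂y) dx ∧ dy.
  ∂Q/∂x = 6*x - 2*y
  ∂P/∂y = 0
  integrand = ∂Q/∂x - ∂P/∂y = 6*x - 2*y.
Integrating over R: integral_0^1 integral_0^1 (6*x - 2*y) dx dy = 2.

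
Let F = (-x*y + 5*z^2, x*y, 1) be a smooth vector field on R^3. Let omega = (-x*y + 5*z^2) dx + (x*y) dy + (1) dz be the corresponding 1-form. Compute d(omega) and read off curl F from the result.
d(omega) = (0) dy ∧ dz + (10*z) dz ∧ dx + (x + y) dx ∧ dy; curl F = (0, 10*z, x + y)

d omega = sum_{i<j} (∂f_j/∂x_i - ∂f_i/∂x_j) dx_i ∧ dx_j. Under the identification (dy ∧ dz, dz ∧ dx, dx ∧ dy) ↔ (e_x, e_y, e_z), the coefficients are exactly the components of curl F. Compute:
  ∂R/∂y - ∂Q/∂z = (0) - (0) = 0
  ∂P/∂z - ∂R/∂x = (10*z) - (0) = 10*z
  ∂Q/∂x - ∂P/∂y = (y) - (-x) = x + y.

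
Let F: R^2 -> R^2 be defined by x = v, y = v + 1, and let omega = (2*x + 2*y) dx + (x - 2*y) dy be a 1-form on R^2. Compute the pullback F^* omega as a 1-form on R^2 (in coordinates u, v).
F^* omega = (3*v) dv

Using F^*(f dg) = (f ∘ F) d(g ∘ F), substitute each coordinate x_i by F_i(u, v) in f_i, and replace dx_i by d F_i = (∂F_i/∂u) du + (∂F_i/∂v) dv.
  For the x component: f_1(F) = 4*v + 2; d F_1 = (0) du + (1) dv
  For the y component: f_2(F) = -v - 2; d F_2 = (0) du + (1) dv
Combining and collecting du, dv coefficients:
  coeff of du: 0
  coeff of dv: 3*v
F^* omega = (3*v) dv.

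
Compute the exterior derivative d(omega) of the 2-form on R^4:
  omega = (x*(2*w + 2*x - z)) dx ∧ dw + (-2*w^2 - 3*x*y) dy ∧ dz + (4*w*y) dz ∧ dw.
d(omega) = (x) dx ∧ dz ∧ dw + (-3*y) dx ∧ dy ∧ dz

For a 2-form omega = sum_{i<j} g_{ij} dx_i ∧ dx_j, the exterior derivative is
  d(omega) = sum_{i<j} d(g_{ij}) ∧ dx_i ∧ dx_j = sum_{i<j, k} (∂g_{ij}/∂x_k) dx_k ∧ dx_i ∧ dx_j.
Expand each term, using dx_k ∧ dx_i ∧ dx_j = sgn(permutation) dx_{(a)} ∧ dx_{(b)} ∧ dx_{(c)} with (a < b < c) sorted:
  d(x*(2*w + 2*x - z)) includes (∂/∂z)(x*(2*w + 2*x - z)) dz = (-x) dz, which multiplied by dx ∧ dw gives (x) dx ∧ dz ∧ dw
  d(-2*w^2 - 3*x*y) includes (∂/∂x)(-2*w^2 - 3*x*y) dx = (-3*y) dx, which multiplied by dy ∧ dz gives (-3*y) dx ∧ dy ∧ dz
  d(-2*w^2 - 3*x*y) includes (∂/∂w)(-2*w^2 - 3*x*y) dw = (-4*w) dw, which multiplied by dy ∧ dz gives (-4*w) dy ∧ dz ∧ dw
  d(4*w*y) includes (∂/∂y)(4*w*y) dy = (4*w) dy, which multiplied by dz ∧ dw gives (4*w) dy ∧ dz ∧ dw
Collecting like 3-forms: d(omega) = (x) dx ∧ dz ∧ dw + (-3*y) dx ∧ dy ∧ dz.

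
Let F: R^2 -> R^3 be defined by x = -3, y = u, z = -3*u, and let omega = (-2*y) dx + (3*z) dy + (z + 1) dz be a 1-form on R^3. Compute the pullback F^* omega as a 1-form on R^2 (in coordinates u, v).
F^* omega = (-3) du

Using F^*(f dg) = (f ∘ F) d(g ∘ F), substitute each coordinate x_i by F_i(u, v) in f_i, and replace dx_i by d F_i = (∂F_i/∂u) du + (∂F_i/∂v) dv.
  For the x component: f_1(F) = -2*u; d F_1 = (0) du + (0) dv
  For the y component: f_2(F) = -9*u; d F_2 = (1) du + (0) dv
  For the z component: f_3(F) = 1 - 3*u; d F_3 = (-3) du + (0) dv
Combining and collecting du, dv coefficients:
  coeff of du: -3
  coeff of dv: 0
F^* omega = (-3) du.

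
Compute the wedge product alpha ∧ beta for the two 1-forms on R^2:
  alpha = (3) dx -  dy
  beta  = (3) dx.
alpha ∧ beta = (3) dx ∧ dy

Distribute the wedge, using dx_i ∧ dx_j = -dx_j ∧ dx_i and dx_i ∧ dx_i = 0. For each pair (i, j) with i < j, the coefficient of dx_i ∧ dx_j in alpha ∧ beta is (alpha_i * beta_j - alpha_j * beta_i). Collecting: alpha ∧ beta = (3) dx ∧ dy.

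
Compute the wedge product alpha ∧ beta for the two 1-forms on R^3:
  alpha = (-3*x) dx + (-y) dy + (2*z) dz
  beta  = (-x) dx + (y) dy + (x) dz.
alpha ∧ beta = (-4*x*y) dx ∧ dy + (x*(-3*x + 2*z)) dx ∧ dz + (-y*(x + 2*z)) dy ∧ dz

Distribute the wedge, using dx_i ∧ dx_j = -dx_j ∧ dx_i and dx_i ∧ dx_i = 0. For each pair (i, j) with i < j, the coefficient of dx_i ∧ dx_j in alpha ∧ beta is (alpha_i * beta_j - alpha_j * beta_i). Collecting: alpha ∧ beta = (-4*x*y) dx ∧ dy + (x*(-3*x + 2*z)) dx ∧ dz + (-y*(x + 2*z)) dy ∧ dz.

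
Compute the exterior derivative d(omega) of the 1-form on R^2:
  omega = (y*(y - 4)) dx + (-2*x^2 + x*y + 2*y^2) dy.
d(omega) = (-4*x - y + 4) dx ∧ dy

For a 1-form omega = sum_i f_i dx_i, the exterior derivative is
  d(omega) = sum_{i < j} (∂f_j/∂x_i - ∂f_i/∂x_j) dx_i ∧ dx_j.
  coefficient of dx ∧ dy: ∂f_2/∂x - ∂f_1/∂y = ∂(-2*x^2 + x*y + 2*y^2)/∂x - ∂(y*(y - 4))/∂y = -4*x - y + 4
Assembling: d(omega) = (-4*x - y + 4) dx ∧ dy.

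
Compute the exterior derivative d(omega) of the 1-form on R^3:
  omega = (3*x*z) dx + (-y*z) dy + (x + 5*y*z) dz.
d(omega) = (1 - 3*x) dx ∧ dz + (y + 5*z) dy ∧ dz

For a 1-form omega = sum_i f_i dx_i, the exterior derivative is
  d(omega) = sum_{i < j} (∂f_j/∂x_i - ∂f_i/∂x_j) dx_i ∧ dx_j.
  coefficient of dx ∧ dz: ∂f_3/∂x - ∂f_1/∂z = ∂(x + 5*y*z)/∂x - ∂(3*x*z)/∂z = 1 - 3*x
  coefficient of dy ∧ dz: ∂f_3/∂y - ∂f_2/∂z = ∂(x + 5*y*z)/∂y - ∂(-y*z)/∂z = y + 5*z
Assembling: d(omega) = (1 - 3*x) dx ∧ dz + (y + 5*z) dy ∧ dz.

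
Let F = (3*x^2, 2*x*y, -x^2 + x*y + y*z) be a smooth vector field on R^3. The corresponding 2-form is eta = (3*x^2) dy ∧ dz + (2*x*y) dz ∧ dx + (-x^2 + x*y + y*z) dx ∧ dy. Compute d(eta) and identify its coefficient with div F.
d(eta) = (8*x + y) dx ∧ dy ∧ dz; div F = 8*x + y

For a 2-form in R^3 of the form above, applying d gives a 3-form with coefficient ∂P/∂x + ∂Q/∂y + ∂R/∂z:
  ∂P/∂x = 6*x
  ∂Q/∂y = 2*x
  ∂R/∂z = y
Sum = 8*x + y, which is exactly div F.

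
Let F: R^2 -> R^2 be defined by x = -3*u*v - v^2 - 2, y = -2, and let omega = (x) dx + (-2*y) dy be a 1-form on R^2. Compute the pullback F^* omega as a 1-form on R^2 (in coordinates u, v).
F^* omega = (3*v*(3*u*v + v^2 + 2)) du + (9*u^2*v + 9*u*v^2 + 6*u + 2*v^3 + 4*v) dv

Using F^*(f dg) = (f ∘ F) d(g ∘ F), substitute each coordinate x_i by F_i(u, v) in f_i, and replace dx_i by d F_i = (∂F_i/∂u) du + (∂F_i/∂v) dv.
  For the x component: f_1(F) = -3*u*v - v^2 - 2; d F_1 = (-3*v) du + (-3*u - 2*v) dv
  For the y component: f_2(F) = 4; d F_2 = (0) du + (0) dv
Combining and collecting du, dv coefficients:
  coeff of du: 3*v*(3*u*v + v^2 + 2)
  coeff of dv: 9*u^2*v + 9*u*v^2 + 6*u + 2*v^3 + 4*v
F^* omega = (3*v*(3*u*v + v^2 + 2)) du + (9*u^2*v + 9*u*v^2 + 6*u + 2*v^3 + 4*v) dv.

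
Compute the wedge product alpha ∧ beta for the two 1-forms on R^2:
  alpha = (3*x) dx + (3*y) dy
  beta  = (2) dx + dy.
alpha ∧ beta = (3*x - 6*y) dx ∧ dy

Distribute the wedge, using dx_i ∧ dx_j = -dx_j ∧ dx_i and dx_i ∧ dx_i = 0. For each pair (i, j) with i < j, the coefficient of dx_i ∧ dx_j in alpha ∧ beta is (alpha_i * beta_j - alpha_j * beta_i). Collecting: alpha ∧ beta = (3*x - 6*y) dx ∧ dy.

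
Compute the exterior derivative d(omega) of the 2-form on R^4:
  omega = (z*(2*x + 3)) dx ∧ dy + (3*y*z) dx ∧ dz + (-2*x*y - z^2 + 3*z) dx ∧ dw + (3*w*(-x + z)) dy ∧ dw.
d(omega) = (2*x - 3*z + 3) dx ∧ dy ∧ dz + (-3*w + 2*x) dx ∧ dy ∧ dw + (2*z - 3) dx ∧ dz ∧ dw + (-3*w) dy ∧ dz ∧ dw

For a 2-form omega = sum_{i<j} g_{ij} dx_i ∧ dx_j, the exterior derivative is
  d(omega) = sum_{i<j} d(g_{ij}) ∧ dx_i ∧ dx_j = sum_{i<j, k} (∂g_{ij}/∂x_k) dx_k ∧ dx_i ∧ dx_j.
Expand each term, using dx_k ∧ dx_i ∧ dx_j = sgn(permutation) dx_{(a)} ∧ dx_{(b)} ∧ dx_{(c)} with (a < b < c) sorted:
  d(z*(2*x + 3)) includes (∂/∂z)(z*(2*x + 3)) dz = (2*x + 3) dz, which multiplied by dx ∧ dy gives (2*x + 3) dx ∧ dy ∧ dz
  d(3*y*z) includes (∂/∂y)(3*y*z) dy = (3*z) dy, which multiplied by dx ∧ dz gives (-3*z) dx ∧ dy ∧ dz
  d(-2*x*y - z^2 + 3*z) includes (∂/∂y)(-2*x*y - z^2 + 3*z) dy = (-2*x) dy, which multiplied by dx ∧ dw gives (2*x) dx ∧ dy ∧ dw
  d(-2*x*y - z^2 + 3*z) includes (∂/∂z)(-2*x*y - z^2 + 3*z) dz = (3 - 2*z) dz, which multiplied by dx ∧ dw gives (2*z - 3) dx ∧ dz ∧ dw
  d(3*w*(-x + z)) includes (∂/∂x)(3*w*(-x + z)) dx = (-3*w) dx, which multiplied by dy ∧ dw gives (-3*w) dx ∧ dy ∧ dw
  d(3*w*(-x + z)) includes (∂/∂z)(3*w*(-x + z)) dz = (3*w) dz, which multiplied by dy ∧ dw gives (-3*w) dy ∧ dz ∧ dw
Collecting like 3-forms: d(omega) = (2*x - 3*z + 3) dx ∧ dy ∧ dz + (-3*w + 2*x) dx ∧ dy ∧ dw + (2*z - 3) dx ∧ dz ∧ dw + (-3*w) dy ∧ dz ∧ dw.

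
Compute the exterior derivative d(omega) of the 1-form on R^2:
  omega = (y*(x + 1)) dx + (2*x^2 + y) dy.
d(omega) = (3*x - 1) dx ∧ dy

For a 1-form omega = sum_i f_i dx_i, the exterior derivative is
  d(omega) = sum_{i < j} (∂f_j/∂x_i - ∂f_i/∂x_j) dx_i ∧ dx_j.
  coefficient of dx ∧ dy: ∂f_2/∂x - ∂f_1/∂y = ∂(2*x^2 + y)/∂x - ∂(y*(x + 1))/∂y = 3*x - 1
Assembling: d(omega) = (3*x - 1) dx ∧ dy.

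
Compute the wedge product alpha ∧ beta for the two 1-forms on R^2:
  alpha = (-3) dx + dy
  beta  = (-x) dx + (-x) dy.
alpha ∧ beta = (4*x) dx ∧ dy

Distribute the wedge, using dx_i ∧ dx_j = -dx_j ∧ dx_i and dx_i ∧ dx_i = 0. For each pair (i, j) with i < j, the coefficient of dx_i ∧ dx_j in alpha ∧ beta is (alpha_i * beta_j - alpha_j * beta_i). Collecting: alpha ∧ beta = (4*x) dx ∧ dy.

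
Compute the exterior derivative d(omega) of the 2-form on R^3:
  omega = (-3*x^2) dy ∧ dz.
d(omega) = (-6*x) dx ∧ dy ∧ dz

For a 2-form omega = sum_{i<j} g_{ij} dx_i ∧ dx_j, the exterior derivative is
  d(omega) = sum_{i<j} d(g_{ij}) ∧ dx_i ∧ dx_j = sum_{i<j, k} (∂g_{ij}/∂x_k) dx_k ∧ dx_i ∧ dx_j.
Expand each term, using dx_k ∧ dx_i ∧ dx_j = sgn(permutation) dx_{(a)} ∧ dx_{(b)} ∧ dx_{(c)} with (a < b < c) sorted:
  d(-3*x^2) includes (∂/∂x)(-3*x^2) dx = (-6*x) dx, which multiplied by dy ∧ dz gives (-6*x) dx ∧ dy ∧ dz
Collecting like 3-forms: d(omega) = (-6*x) dx ∧ dy ∧ dz.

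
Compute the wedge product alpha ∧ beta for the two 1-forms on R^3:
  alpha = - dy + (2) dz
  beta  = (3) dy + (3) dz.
alpha ∧ beta = (-9) dy ∧ dz

Distribute the wedge, using dx_i ∧ dx_j = -dx_j ∧ dx_i and dx_i ∧ dx_i = 0. For each pair (i, j) with i < j, the coefficient of dx_i ∧ dx_j in alpha ∧ beta is (alpha_i * beta_j - alpha_j * beta_i). Collecting: alpha ∧ beta = (-9) dy ∧ dz.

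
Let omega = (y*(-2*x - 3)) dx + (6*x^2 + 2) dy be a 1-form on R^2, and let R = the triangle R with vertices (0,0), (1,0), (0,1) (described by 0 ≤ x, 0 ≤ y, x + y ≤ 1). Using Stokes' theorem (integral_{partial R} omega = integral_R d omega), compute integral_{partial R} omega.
integral_(partial R) omega = 23/6

Stokes: integral_partial_R omega = integral_R d omega with d omega = (∂Q/∂x - ∂P/∂y) dx ∧ dy.
  ∂Q/∂x = 12*x
  ∂P/∂y = -2*x - 3
  integrand = ∂Q/∂x - ∂P/∂y = 14*x + 3.
Integrating over R: integral_0^1 integral_0^{1-x} (14*x + 3) dy dx = 23/6.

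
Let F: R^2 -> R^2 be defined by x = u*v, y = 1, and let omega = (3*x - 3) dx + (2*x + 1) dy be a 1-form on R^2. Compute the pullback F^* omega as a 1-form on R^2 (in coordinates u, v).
F^* omega = (3*v*(u*v - 1)) du + (3*u*(u*v - 1)) dv

Using F^*(f dg) = (f ∘ F) d(g ∘ F), substitute each coordinate x_i by F_i(u, v) in f_i, and replace dx_i by d F_i = (∂F_i/∂u) du + (∂F_i/∂v) dv.
  For the x component: f_1(F) = 3*u*v - 3; d F_1 = (v) du + (u) dv
  For the y component: f_2(F) = 2*u*v + 1; d F_2 = (0) du + (0) dv
Combining and collecting du, dv coefficients:
  coeff of du: 3*v*(u*v - 1)
  coeff of dv: 3*u*(u*v - 1)
F^* omega = (3*v*(u*v - 1)) du + (3*u*(u*v - 1)) dv.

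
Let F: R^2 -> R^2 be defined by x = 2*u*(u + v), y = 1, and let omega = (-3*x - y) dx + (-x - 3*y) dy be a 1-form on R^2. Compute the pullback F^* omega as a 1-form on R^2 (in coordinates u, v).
F^* omega = (-24*u^3 - 36*u^2*v - 12*u*v^2 - 4*u - 2*v) du + (2*u*(-6*u^2 - 6*u*v - 1)) dv

Using F^*(f dg) = (f ∘ F) d(g ∘ F), substitute each coordinate x_i by F_i(u, v) in f_i, and replace dx_i by d F_i = (∂F_i/∂u) du + (∂F_i/∂v) dv.
  For the x component: f_1(F) = -6*u^2 - 6*u*v - 1; d F_1 = (4*u + 2*v) du + (2*u) dv
  For the y component: f_2(F) = -2*u^2 - 2*u*v - 3; d F_2 = (0) du + (0) dv
Combining and collecting du, dv coefficients:
  coeff of du: -24*u^3 - 36*u^2*v - 12*u*v^2 - 4*u - 2*v
  coeff of dv: 2*u*(-6*u^2 - 6*u*v - 1)
F^* omega = (-24*u^3 - 36*u^2*v - 12*u*v^2 - 4*u - 2*v) du + (2*u*(-6*u^2 - 6*u*v - 1)) dv.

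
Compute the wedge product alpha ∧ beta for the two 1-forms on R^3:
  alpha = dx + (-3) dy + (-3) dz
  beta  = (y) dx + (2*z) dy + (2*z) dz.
alpha ∧ beta = (3*y + 2*z) dx ∧ dy + (3*y + 2*z) dx ∧ dz

Distribute the wedge, using dx_i ∧ dx_j = -dx_j ∧ dx_i and dx_i ∧ dx_i = 0. For each pair (i, j) with i < j, the coefficient of dx_i ∧ dx_j in alpha ∧ beta is (alpha_i * beta_j - alpha_j * beta_i). Collecting: alpha ∧ beta = (3*y + 2*z) dx ∧ dy + (3*y + 2*z) dx ∧ dz.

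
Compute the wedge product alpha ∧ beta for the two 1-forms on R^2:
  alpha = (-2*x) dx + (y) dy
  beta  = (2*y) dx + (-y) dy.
alpha ∧ beta = (2*y*(x - y)) dx ∧ dy

Distribute the wedge, using dx_i ∧ dx_j = -dx_j ∧ dx_i and dx_i ∧ dx_i = 0. For each pair (i, j) with i < j, the coefficient of dx_i ∧ dx_j in alpha ∧ beta is (alpha_i * beta_j - alpha_j * beta_i). Collecting: alpha ∧ beta = (2*y*(x - y)) dx ∧ dy.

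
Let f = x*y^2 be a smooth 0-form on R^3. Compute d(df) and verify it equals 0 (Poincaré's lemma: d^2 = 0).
d(df) = 0

Step 1: df = sum_i (∂f/∂x_i) dx_i = (y^2) dx + (2*x*y) dy + (0) dz.
Step 2: Apply d again. Using the 1-form formula, the coefficient of dx ∧ dy in d(df) is ∂^2 f/∂x ∂y - ∂^2 f/∂y ∂x = (2*y) - (2*y) = 0 (equality of mixed partials for smooth f).
Similarly for dx ∧ dz and dy ∧ dz — all coefficients vanish. So d(df) = 0.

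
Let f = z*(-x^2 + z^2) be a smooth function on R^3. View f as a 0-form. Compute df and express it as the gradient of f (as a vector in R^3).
df = (-2*x*z) dx + (0) dy + (-x^2 + 3*z^2) dz; grad f = (-2*x*z, 0, -x^2 + 3*z^2)

For a 0-form f, d f = (∂f/∂x) dx + (∂f/∂y) dy + (∂f/∂z) dz. The components of the vector representation are exactly the entries of grad f in Cartesian coordinates:
  ∂f/∂x = -2*x*z
  ∂f/∂y = 0
  ∂f/∂z = -x^2 + 3*z^2.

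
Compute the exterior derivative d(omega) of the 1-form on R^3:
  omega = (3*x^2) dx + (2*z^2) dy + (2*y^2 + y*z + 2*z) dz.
d(omega) = (4*y - 3*z) dy ∧ dz

For a 1-form omega = sum_i f_i dx_i, the exterior derivative is
  d(omega) = sum_{i < j} (∂f_j/∂x_i - ∂f_i/∂x_j) dx_i ∧ dx_j.
  coefficient of dy ∧ dz: ∂f_3/∂y - ∂f_2/∂z = ∂(2*y^2 + y*z + 2*z)/∂y - ∂(2*z^2)/∂z = 4*y - 3*z
Assembling: d(omega) = (4*y - 3*z) dy ∧ dz.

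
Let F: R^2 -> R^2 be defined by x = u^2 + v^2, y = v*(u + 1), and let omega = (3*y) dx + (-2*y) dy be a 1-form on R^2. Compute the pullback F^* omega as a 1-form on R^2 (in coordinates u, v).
F^* omega = (2*v*(3*u^2 - u*v + 3*u - v)) du + (2*v*(-u^2 + 3*u*v - 2*u + 3*v - 1)) dv

Using F^*(f dg) = (f ∘ F) d(g ∘ F), substitute each coordinate x_i by F_i(u, v) in f_i, and replace dx_i by d F_i = (∂F_i/∂u) du + (∂F_i/∂v) dv.
  For the x component: f_1(F) = 3*v*(u + 1); d F_1 = (2*u) du + (2*v) dv
  For the y component: f_2(F) = 2*v*(-u - 1); d F_2 = (v) du + (u + 1) dv
Combining and collecting du, dv coefficients:
  coeff of du: 2*v*(3*u^2 - u*v + 3*u - v)
  coeff of dv: 2*v*(-u^2 + 3*u*v - 2*u + 3*v - 1)
F^* omega = (2*v*(3*u^2 - u*v + 3*u - v)) du + (2*v*(-u^2 + 3*u*v - 2*u + 3*v - 1)) dv.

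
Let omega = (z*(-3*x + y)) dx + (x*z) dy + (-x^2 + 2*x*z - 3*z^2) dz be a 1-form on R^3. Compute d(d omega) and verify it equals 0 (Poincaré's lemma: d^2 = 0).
d(d omega) = 0

Step 1: d omega = sum_{i<j} (∂f_j/∂x_i - ∂f_i/∂x_j) dx_i ∧ dx_j:
  coeff of dx ∧ dy: 0
  coeff of dx ∧ dz: x - y + 2*z
  coeff of dy ∧ dz: -x
Step 2: Apply d again to each 2-form coefficient. The only possible 3-form in R^3 is dx ∧ dy ∧ dz, with coefficient
  ∂(coeff of dy∧dz)/∂x - ∂(coeff of dx∧dz)/∂y + ∂(coeff of dx∧dy)/∂z
  = ∂/∂x (-x) - ∂/∂y (x - y + 2*z) + ∂/∂z (0).
Each of these terms simplifies to sums of mixed partials that cancel in pairs. The result is 0 (by equality of mixed partials for smooth functions — Schwarz / Clairaut).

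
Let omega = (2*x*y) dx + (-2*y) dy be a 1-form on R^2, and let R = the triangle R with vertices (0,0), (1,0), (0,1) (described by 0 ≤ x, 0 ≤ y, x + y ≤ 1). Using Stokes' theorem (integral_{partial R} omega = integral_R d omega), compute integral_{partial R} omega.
integral_(partial R) omega = -1/3

Stokes: integral_partial_R omega = integral_R d omega with d omega = (∂Q/∂x - ∂P/∂y) dx ∧ dy.
  ∂Q/∂x = 0
  ∂P/∂y = 2*x
  integrand = ∂Q/∂x - ∂P/∂y = -2*x.
Integrating over R: integral_0^1 integral_0^{1-x} (-2*x) dy dx = -1/3.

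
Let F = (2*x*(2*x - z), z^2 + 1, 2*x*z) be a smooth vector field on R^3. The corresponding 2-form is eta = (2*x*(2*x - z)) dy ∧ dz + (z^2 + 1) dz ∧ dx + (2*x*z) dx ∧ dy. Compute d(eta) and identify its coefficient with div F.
d(eta) = (10*x - 2*z) dx ∧ dy ∧ dz; div F = 10*x - 2*z

For a 2-form in R^3 of the form above, applying d gives a 3-form with coefficient ∂P/∂x + ∂Q/∂y + ∂R/∂z:
  ∂P/∂x = 8*x - 2*z
  ∂Q/∂y = 0
  ∂R/∂z = 2*x
Sum = 10*x - 2*z, which is exactly div F.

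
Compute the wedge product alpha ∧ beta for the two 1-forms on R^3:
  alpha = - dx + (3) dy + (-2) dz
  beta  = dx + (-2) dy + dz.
alpha ∧ beta = (-1) dx ∧ dy + (1) dx ∧ dz + (-1) dy ∧ dz

Distribute the wedge, using dx_i ∧ dx_j = -dx_j ∧ dx_i and dx_i ∧ dx_i = 0. For each pair (i, j) with i < j, the coefficient of dx_i ∧ dx_j in alpha ∧ beta is (alpha_i * beta_j - alpha_j * beta_i). Collecting: alpha ∧ beta = (-1) dx ∧ dy + (1) dx ∧ dz + (-1) dy ∧ dz.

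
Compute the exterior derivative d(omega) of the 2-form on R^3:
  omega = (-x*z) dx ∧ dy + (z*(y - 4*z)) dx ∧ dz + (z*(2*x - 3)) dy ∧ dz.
d(omega) = (-x + z) dx ∧ dy ∧ dz

For a 2-form omega = sum_{i<j} g_{ij} dx_i ∧ dx_j, the exterior derivative is
  d(omega) = sum_{i<j} d(g_{ij}) ∧ dx_i ∧ dx_j = sum_{i<j, k} (∂g_{ij}/∂x_k) dx_k ∧ dx_i ∧ dx_j.
Expand each term, using dx_k ∧ dx_i ∧ dx_j = sgn(permutation) dx_{(a)} ∧ dx_{(b)} ∧ dx_{(c)} with (a < b < c) sorted:
  d(-x*z) includes (∂/∂z)(-x*z) dz = (-x) dz, which multiplied by dx ∧ dy gives (-x) dx ∧ dy ∧ dz
  d(z*(y - 4*z)) includes (∂/∂y)(z*(y - 4*z)) dy = (z) dy, which multiplied by dx ∧ dz gives (-z) dx ∧ dy ∧ dz
  d(z*(2*x - 3)) includes (∂/∂x)(z*(2*x - 3)) dx = (2*z) dx, which multiplied by dy ∧ dz gives (2*z) dx ∧ dy ∧ dz
Collecting like 3-forms: d(omega) = (-x + z) dx ∧ dy ∧ dz.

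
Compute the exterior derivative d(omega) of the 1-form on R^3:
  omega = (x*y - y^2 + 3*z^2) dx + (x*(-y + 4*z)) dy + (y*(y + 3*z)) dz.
d(omega) = (-x + y + 4*z) dx ∧ dy + (-6*z) dx ∧ dz + (-4*x + 2*y + 3*z) dy ∧ dz

For a 1-form omega = sum_i f_i dx_i, the exterior derivative is
  d(omega) = sum_{i < j} (∂f_j/∂x_i - ∂f_i/∂x_j) dx_i ∧ dx_j.
  coefficient of dx ∧ dy: ∂f_2/∂x - ∂f_1/∂y = ∂(x*(-y + 4*z))/∂x - ∂(x*y - y^2 + 3*z^2)/∂y = -x + y + 4*z
  coefficient of dx ∧ dz: ∂f_3/∂x - ∂f_1/∂z = ∂(y*(y + 3*z))/∂x - ∂(x*y - y^2 + 3*z^2)/∂z = -6*z
  coefficient of dy ∧ dz: ∂f_3/∂y - ∂f_2/∂z = ∂(y*(y + 3*z))/∂y - ∂(x*(-y + 4*z))/∂z = -4*x + 2*y + 3*z
Assembling: d(omega) = (-x + y + 4*z) dx ∧ dy + (-6*z) dx ∧ dz + (-4*x + 2*y + 3*z) dy ∧ dz.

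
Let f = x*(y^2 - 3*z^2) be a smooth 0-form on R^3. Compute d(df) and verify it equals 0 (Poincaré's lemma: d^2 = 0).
d(df) = 0

Step 1: df = sum_i (∂f/∂x_i) dx_i = (y^2 - 3*z^2) dx + (2*x*y) dy + (-6*x*z) dz.
Step 2: Apply d again. Using the 1-form formula, the coefficient of dx ∧ dy in d(df) is ∂^2 f/∂x ∂y - ∂^2 f/∂y ∂x = (2*y) - (2*y) = 0 (equality of mixed partials for smooth f).
Similarly for dx ∧ dz and dy ∧ dz — all coefficients vanish. So d(df) = 0.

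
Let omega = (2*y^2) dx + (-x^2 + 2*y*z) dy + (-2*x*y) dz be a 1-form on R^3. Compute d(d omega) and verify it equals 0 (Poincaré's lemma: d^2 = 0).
d(d omega) = 0

Step 1: d omega = sum_{i<j} (∂f_j/∂x_i - ∂f_i/∂x_j) dx_i ∧ dx_j:
  coeff of dx ∧ dy: -2*x - 4*y
  coeff of dx ∧ dz: -2*y
  coeff of dy ∧ dz: -2*x - 2*y
Step 2: Apply d again to each 2-form coefficient. The only possible 3-form in R^3 is dx ∧ dy ∧ dz, with coefficient
  ∂(coeff of dy∧dz)/∂x - ∂(coeff of dx∧dz)/∂y + ∂(coeff of dx∧dy)/∂z
  = ∂/∂x (-2*x - 2*y) - ∂/∂y (-2*y) + ∂/∂z (-2*x - 4*y).
Each of these terms simplifies to sums of mixed partials that cancel in pairs. The result is 0 (by equality of mixed partials for smooth functions — Schwarz / Clairaut).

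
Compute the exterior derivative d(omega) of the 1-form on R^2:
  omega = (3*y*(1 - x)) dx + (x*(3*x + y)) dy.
d(omega) = (9*x + y - 3) dx ∧ dy

For a 1-form omega = sum_i f_i dx_i, the exterior derivative is
  d(omega) = sum_{i < j} (∂f_j/∂x_i - ∂f_i/∂x_j) dx_i ∧ dx_j.
  coefficient of dx ∧ dy: ∂f_2/∂x - ∂f_1/∂y = ∂(x*(3*x + y))/∂x - ∂(3*y*(1 - x))/∂y = 9*x + y - 3
Assembling: d(omega) = (9*x + y - 3) dx ∧ dy.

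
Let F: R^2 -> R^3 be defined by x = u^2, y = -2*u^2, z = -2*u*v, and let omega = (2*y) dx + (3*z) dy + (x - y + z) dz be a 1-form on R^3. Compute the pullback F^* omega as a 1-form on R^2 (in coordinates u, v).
F^* omega = (2*u*(-4*u^2 + 9*u*v + 2*v^2)) du + (u^2*(-6*u + 4*v)) dv

Using F^*(f dg) = (f ∘ F) d(g ∘ F), substitute each coordinate x_i by F_i(u, v) in f_i, and replace dx_i by d F_i = (∂F_i/∂u) du + (∂F_i/∂v) dv.
  For the x component: f_1(F) = -4*u^2; d F_1 = (2*u) du + (0) dv
  For the y component: f_2(F) = -6*u*v; d F_2 = (-4*u) du + (0) dv
  For the z component: f_3(F) = u*(3*u - 2*v); d F_3 = (-2*v) du + (-2*u) dv
Combining and collecting du, dv coefficients:
  coeff of du: 2*u*(-4*u^2 + 9*u*v + 2*v^2)
  coeff of dv: u^2*(-6*u + 4*v)
F^* omega = (2*u*(-4*u^2 + 9*u*v + 2*v^2)) du + (u^2*(-6*u + 4*v)) dv.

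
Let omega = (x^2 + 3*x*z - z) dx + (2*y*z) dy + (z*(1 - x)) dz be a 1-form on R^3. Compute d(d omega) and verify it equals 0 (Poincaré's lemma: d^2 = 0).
d(d omega) = 0

Step 1: d omega = sum_{i<j} (∂f_j/∂x_i - ∂f_i/∂x_j) dx_i ∧ dx_j:
  coeff of dx ∧ dy: 0
  coeff of dx ∧ dz: -3*x - z + 1
  coeff of dy ∧ dz: -2*y
Step 2: Apply d again to each 2-form coefficient. The only possible 3-form in R^3 is dx ∧ dy ∧ dz, with coefficient
  ∂(coeff of dy∧dz)/∂x - ∂(coeff of dx∧dz)/∂y + ∂(coeff of dx∧dy)/∂z
  = ∂/∂x (-2*y) - ∂/∂y (-3*x - z + 1) + ∂/∂z (0).
Each of these terms simplifies to sums of mixed partials that cancel in pairs. The result is 0 (by equality of mixed partials for smooth functions — Schwarz / Clairaut).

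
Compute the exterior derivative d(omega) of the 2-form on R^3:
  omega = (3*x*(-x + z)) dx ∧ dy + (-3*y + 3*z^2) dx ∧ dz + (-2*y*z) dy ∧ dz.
d(omega) = (3*x + 3) dx ∧ dy ∧ dz

For a 2-form omega = sum_{i<j} g_{ij} dx_i ∧ dx_j, the exterior derivative is
  d(omega) = sum_{i<j} d(g_{ij}) ∧ dx_i ∧ dx_j = sum_{i<j, k} (∂g_{ij}/∂x_k) dx_k ∧ dx_i ∧ dx_j.
Expand each term, using dx_k ∧ dx_i ∧ dx_j = sgn(permutation) dx_{(a)} ∧ dx_{(b)} ∧ dx_{(c)} with (a < b < c) sorted:
  d(3*x*(-x + z)) includes (∂/∂z)(3*x*(-x + z)) dz = (3*x) dz, which multiplied by dx ∧ dy gives (3*x) dx ∧ dy ∧ dz
  d(-3*y + 3*z^2) includes (∂/∂y)(-3*y + 3*z^2) dy = (-3) dy, which multiplied by dx ∧ dz gives (3) dx ∧ dy ∧ dz
Collecting like 3-forms: d(omega) = (3*x + 3) dx ∧ dy ∧ dz.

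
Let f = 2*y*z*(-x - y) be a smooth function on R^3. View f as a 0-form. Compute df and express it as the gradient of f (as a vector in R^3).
df = (-2*y*z) dx + (2*z*(-x - 2*y)) dy + (2*y*(-x - y)) dz; grad f = (-2*y*z, 2*z*(-x - 2*y), 2*y*(-x - y))

For a 0-form f, d f = (∂f/∂x) dx + (∂f/∂y) dy + (∂f/∂z) dz. The components of the vector representation are exactly the entries of grad f in Cartesian coordinates:
  ∂f/∂x = -2*y*z
  ∂f/∂y = 2*z*(-x - 2*y)
  ∂f/∂z = 2*y*(-x - y).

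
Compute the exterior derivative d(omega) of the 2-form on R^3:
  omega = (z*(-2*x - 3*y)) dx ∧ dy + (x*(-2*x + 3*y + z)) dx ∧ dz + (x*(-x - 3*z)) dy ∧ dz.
d(omega) = (-7*x - 3*y - 3*z) dx ∧ dy ∧ dz

For a 2-form omega = sum_{i<j} g_{ij} dx_i ∧ dx_j, the exterior derivative is
  d(omega) = sum_{i<j} d(g_{ij}) ∧ dx_i ∧ dx_j = sum_{i<j, k} (∂g_{ij}/∂x_k) dx_k ∧ dx_i ∧ dx_j.
Expand each term, using dx_k ∧ dx_i ∧ dx_j = sgn(permutation) dx_{(a)} ∧ dx_{(b)} ∧ dx_{(c)} with (a < b < c) sorted:
  d(z*(-2*x - 3*y)) includes (∂/∂z)(z*(-2*x - 3*y)) dz = (-2*x - 3*y) dz, which multiplied by dx ∧ dy gives (-2*x - 3*y) dx ∧ dy ∧ dz
  d(x*(-2*x + 3*y + z)) includes (∂/∂y)(x*(-2*x + 3*y + z)) dy = (3*x) dy, which multiplied by dx ∧ dz gives (-3*x) dx ∧ dy ∧ dz
  d(x*(-x - 3*z)) includes (∂/∂x)(x*(-x - 3*z)) dx = (-2*x - 3*z) dx, which multiplied by dy ∧ dz gives (-2*x - 3*z) dx ∧ dy ∧ dz
Collecting like 3-forms: d(omega) = (-7*x - 3*y - 3*z) dx ∧ dy ∧ dz.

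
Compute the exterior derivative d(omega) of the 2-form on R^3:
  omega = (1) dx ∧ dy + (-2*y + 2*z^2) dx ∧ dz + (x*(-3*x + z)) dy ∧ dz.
d(omega) = (-6*x + z + 2) dx ∧ dy ∧ dz

For a 2-form omega = sum_{i<j} g_{ij} dx_i ∧ dx_j, the exterior derivative is
  d(omega) = sum_{i<j} d(g_{ij}) ∧ dx_i ∧ dx_j = sum_{i<j, k} (∂g_{ij}/∂x_k) dx_k ∧ dx_i ∧ dx_j.
Expand each term, using dx_k ∧ dx_i ∧ dx_j = sgn(permutation) dx_{(a)} ∧ dx_{(b)} ∧ dx_{(c)} with (a < b < c) sorted:
  d(-2*y + 2*z^2) includes (∂/∂y)(-2*y + 2*z^2) dy = (-2) dy, which multiplied by dx ∧ dz gives (2) dx ∧ dy ∧ dz
  d(x*(-3*x + z)) includes (∂/∂x)(x*(-3*x + z)) dx = (-6*x + z) dx, which multiplied by dy ∧ dz gives (-6*x + z) dx ∧ dy ∧ dz
Collecting like 3-forms: d(omega) = (-6*x + z + 2) dx ∧ dy ∧ dz.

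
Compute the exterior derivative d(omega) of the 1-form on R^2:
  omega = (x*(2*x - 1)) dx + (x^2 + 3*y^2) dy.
d(omega) = (2*x) dx ∧ dy

For a 1-form omega = sum_i f_i dx_i, the exterior derivative is
  d(omega) = sum_{i < j} (∂f_j/∂x_i - ∂f_i/∂x_j) dx_i ∧ dx_j.
  coefficient of dx ∧ dy: ∂f_2/∂x - ∂f_1/∂y = ∂(x^2 + 3*y^2)/∂x - ∂(x*(2*x - 1))/∂y = 2*x
Assembling: d(omega) = (2*x) dx ∧ dy.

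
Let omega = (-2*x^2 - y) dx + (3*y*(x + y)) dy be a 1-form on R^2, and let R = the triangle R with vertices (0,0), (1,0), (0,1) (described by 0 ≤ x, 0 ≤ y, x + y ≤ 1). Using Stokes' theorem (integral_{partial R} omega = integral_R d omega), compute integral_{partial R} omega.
integral_(partial R) omega = 1

Stokes: integral_partial_R omega = integral_R d omega with d omega = (∂Q/∂x - ∂P/∂y) dx ∧ dy.
  ∂Q/∂x = 3*y
  ∂P/∂y = -1
  integrand = ∂Q/∂x - ∂P/∂y = 3*y + 1.
Integrating over R: integral_0^1 integral_0^{1-x} (3*y + 1) dy dx = 1.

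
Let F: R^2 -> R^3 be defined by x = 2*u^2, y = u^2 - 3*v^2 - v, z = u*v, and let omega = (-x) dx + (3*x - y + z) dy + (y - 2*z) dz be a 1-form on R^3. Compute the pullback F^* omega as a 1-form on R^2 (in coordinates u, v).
F^* omega = (2*u^3 + 3*u^2*v + 4*u*v^2 + 2*u*v - 3*v^3 - v^2) du + (u^3 - 32*u^2*v - 5*u^2 - 9*u*v^2 - 2*u*v - 18*v^3 - 9*v^2 - v) dv

Using F^*(f dg) = (f ∘ F) d(g ∘ F), substitute each coordinate x_i by F_i(u, v) in f_i, and replace dx_i by d F_i = (∂F_i/∂u) du + (∂F_i/∂v) dv.
  For the x component: f_1(F) = -2*u^2; d F_1 = (4*u) du + (0) dv
  For the y component: f_2(F) = 5*u^2 + u*v + 3*v^2 + v; d F_2 = (2*u) du + (-6*v - 1) dv
  For the z component: f_3(F) = u^2 - 2*u*v - 3*v^2 - v; d F_3 = (v) du + (u) dv
Combining and collecting du, dv coefficients:
  coeff of du: 2*u^3 + 3*u^2*v + 4*u*v^2 + 2*u*v - 3*v^3 - v^2
  coeff of dv: u^3 - 32*u^2*v - 5*u^2 - 9*u*v^2 - 2*u*v - 18*v^3 - 9*v^2 - v
F^* omega = (2*u^3 + 3*u^2*v + 4*u*v^2 + 2*u*v - 3*v^3 - v^2) du + (u^3 - 32*u^2*v - 5*u^2 - 9*u*v^2 - 2*u*v - 18*v^3 - 9*v^2 - v) dv.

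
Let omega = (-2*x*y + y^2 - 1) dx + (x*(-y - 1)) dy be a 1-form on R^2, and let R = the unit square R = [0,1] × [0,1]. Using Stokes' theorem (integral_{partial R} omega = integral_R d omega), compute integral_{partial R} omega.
integral_(partial R) omega = -3/2

Stokes: integral_partial_R omega = integral_R d omega with d omega = (∂Q/∂x - ∂P/∂y) dx ∧ dy.
  ∂Q/∂x = -y - 1
  ∂P/∂y = -2*x + 2*y
  integrand = ∂Q/∂x - ∂P/∂y = 2*x - 3*y - 1.
Integrating over R: integral_0^1 integral_0^1 (2*x - 3*y - 1) dx dy = -3/2.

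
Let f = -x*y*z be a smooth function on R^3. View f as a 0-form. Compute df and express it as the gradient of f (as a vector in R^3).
df = (-y*z) dx + (-x*z) dy + (-x*y) dz; grad f = (-y*z, -x*z, -x*y)

For a 0-form f, d f = (∂f/∂x) dx + (∂f/∂y) dy + (∂f/∂z) dz. The components of the vector representation are exactly the entries of grad f in Cartesian coordinates:
  ∂f/∂x = -y*z
  ∂f/∂y = -x*z
  ∂f/∂z = -x*y.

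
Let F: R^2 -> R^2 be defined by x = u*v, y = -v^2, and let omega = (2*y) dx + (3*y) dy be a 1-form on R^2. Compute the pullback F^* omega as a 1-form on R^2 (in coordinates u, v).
F^* omega = (-2*v^3) du + (2*v^2*(-u + 3*v)) dv

Using F^*(f dg) = (f ∘ F) d(g ∘ F), substitute each coordinate x_i by F_i(u, v) in f_i, and replace dx_i by d F_i = (∂F_i/∂u) du + (∂F_i/∂v) dv.
  For the x component: f_1(F) = -2*v^2; d F_1 = (v) du + (u) dv
  For the y component: f_2(F) = -3*v^2; d F_2 = (0) du + (-2*v) dv
Combining and collecting du, dv coefficients:
  coeff of du: -2*v^3
  coeff of dv: 2*v^2*(-u + 3*v)
F^* omega = (-2*v^3) du + (2*v^2*(-u + 3*v)) dv.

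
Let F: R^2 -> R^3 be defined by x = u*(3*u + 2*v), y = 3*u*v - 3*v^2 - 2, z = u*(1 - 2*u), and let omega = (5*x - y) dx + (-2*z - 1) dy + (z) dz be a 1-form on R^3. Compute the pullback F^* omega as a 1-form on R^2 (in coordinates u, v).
F^* omega = (98*u^3 + 84*u^2*v - 6*u^2 + 32*u*v^2 - 6*u*v + 13*u + 6*v^3 + v) du + (42*u^3 - 10*u^2*v - 6*u^2 + 6*u*v^2 + 12*u*v + u + 6*v) dv

Using F^*(f dg) = (f ∘ F) d(g ∘ F), substitute each coordinate x_i by F_i(u, v) in f_i, and replace dx_i by d F_i = (∂F_i/∂u) du + (∂F_i/∂v) dv.
  For the x component: f_1(F) = 15*u^2 + 7*u*v + 3*v^2 + 2; d F_1 = (6*u + 2*v) du + (2*u) dv
  For the y component: f_2(F) = 4*u^2 - 2*u - 1; d F_2 = (3*v) du + (3*u - 6*v) dv
  For the z component: f_3(F) = u*(1 - 2*u); d F_3 = (1 - 4*u) du + (0) dv
Combining and collecting du, dv coefficients:
  coeff of du: 98*u^3 + 84*u^2*v - 6*u^2 + 32*u*v^2 - 6*u*v + 13*u + 6*v^3 + v
  coeff of dv: 42*u^3 - 10*u^2*v - 6*u^2 + 6*u*v^2 + 12*u*v + u + 6*v
F^* omega = (98*u^3 + 84*u^2*v - 6*u^2 + 32*u*v^2 - 6*u*v + 13*u + 6*v^3 + v) du + (42*u^3 - 10*u^2*v - 6*u^2 + 6*u*v^2 + 12*u*v + u + 6*v) dv.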